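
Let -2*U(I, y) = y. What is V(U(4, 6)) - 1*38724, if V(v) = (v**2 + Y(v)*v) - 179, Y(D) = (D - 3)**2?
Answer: -39002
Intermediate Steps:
Y(D) = (-3 + D)**2
U(I, y) = -y/2
V(v) = -179 + v**2 + v*(-3 + v)**2 (V(v) = (v**2 + (-3 + v)**2*v) - 179 = (v**2 + v*(-3 + v)**2) - 179 = -179 + v**2 + v*(-3 + v)**2)
V(U(4, 6)) - 1*38724 = (-179 + (-1/2*6)**2 + (-1/2*6)*(-3 - 1/2*6)**2) - 1*38724 = (-179 + (-3)**2 - 3*(-3 - 3)**2) - 38724 = (-179 + 9 - 3*(-6)**2) - 38724 = (-179 + 9 - 3*36) - 38724 = (-179 + 9 - 108) - 38724 = -278 - 38724 = -39002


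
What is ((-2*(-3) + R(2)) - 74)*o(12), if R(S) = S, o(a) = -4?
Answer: 264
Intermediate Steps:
((-2*(-3) + R(2)) - 74)*o(12) = ((-2*(-3) + 2) - 74)*(-4) = ((6 + 2) - 74)*(-4) = (8 - 74)*(-4) = -66*(-4) = 264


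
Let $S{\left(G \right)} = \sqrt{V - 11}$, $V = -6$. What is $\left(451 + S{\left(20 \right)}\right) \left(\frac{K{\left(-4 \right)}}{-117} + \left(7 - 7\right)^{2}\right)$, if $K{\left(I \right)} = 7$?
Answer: $- \frac{3157}{117} - \frac{7 i \sqrt{17}}{117} \approx -26.983 - 0.24668 i$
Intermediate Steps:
$S{\left(G \right)} = i \sqrt{17}$ ($S{\left(G \right)} = \sqrt{-6 - 11} = \sqrt{-17} = i \sqrt{17}$)
$\left(451 + S{\left(20 \right)}\right) \left(\frac{K{\left(-4 \right)}}{-117} + \left(7 - 7\right)^{2}\right) = \left(451 + i \sqrt{17}\right) \left(\frac{7}{-117} + \left(7 - 7\right)^{2}\right) = \left(451 + i \sqrt{17}\right) \left(7 \left(- \frac{1}{117}\right) + 0^{2}\right) = \left(451 + i \sqrt{17}\right) \left(- \frac{7}{117} + 0\right) = \left(451 + i \sqrt{17}\right) \left(- \frac{7}{117}\right) = - \frac{3157}{117} - \frac{7 i \sqrt{17}}{117}$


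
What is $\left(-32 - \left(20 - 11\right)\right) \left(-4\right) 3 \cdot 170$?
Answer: $83640$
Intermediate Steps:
$\left(-32 - \left(20 - 11\right)\right) \left(-4\right) 3 \cdot 170 = \left(-32 - 9\right) \left(\left(-12\right) 170\right) = \left(-32 - 9\right) \left(-2040\right) = \left(-41\right) \left(-2040\right) = 83640$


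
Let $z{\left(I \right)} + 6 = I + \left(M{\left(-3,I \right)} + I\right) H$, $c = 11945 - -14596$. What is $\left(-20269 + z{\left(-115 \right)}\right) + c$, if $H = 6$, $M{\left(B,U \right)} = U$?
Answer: $4771$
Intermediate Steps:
$c = 26541$ ($c = 11945 + 14596 = 26541$)
$z{\left(I \right)} = -6 + 13 I$ ($z{\left(I \right)} = -6 + \left(I + \left(I + I\right) 6\right) = -6 + \left(I + 2 I 6\right) = -6 + \left(I + 12 I\right) = -6 + 13 I$)
$\left(-20269 + z{\left(-115 \right)}\right) + c = \left(-20269 + \left(-6 + 13 \left(-115\right)\right)\right) + 26541 = \left(-20269 - 1501\right) + 26541 = -21770 + 26541 = 4771$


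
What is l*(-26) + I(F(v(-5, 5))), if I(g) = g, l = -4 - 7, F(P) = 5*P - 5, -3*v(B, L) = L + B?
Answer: 281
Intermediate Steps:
v(B, L) = -B/3 - L/3 (v(B, L) = -(L + B)/3 = -(B + L)/3 = -B/3 - L/3)
F(P) = -5 + 5*P
l = -11
l*(-26) + I(F(v(-5, 5))) = -11*(-26) + (-5 + 5*(-⅓*(-5) - ⅓*5)) = 286 + (-5 + 5*(5/3 - 5/3)) = 286 + (-5 + 5*0) = 286 + (-5 + 0) = 286 - 5 = 281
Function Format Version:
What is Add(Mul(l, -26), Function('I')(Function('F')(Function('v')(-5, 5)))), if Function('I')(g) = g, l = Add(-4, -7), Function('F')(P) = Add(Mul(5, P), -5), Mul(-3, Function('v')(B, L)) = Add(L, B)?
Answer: 281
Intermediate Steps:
Function('v')(B, L) = Add(Mul(Rational(-1, 3), B), Mul(Rational(-1, 3), L)) (Function('v')(B, L) = Mul(Rational(-1, 3), Add(L, B)) = Mul(Rational(-1, 3), Add(B, L)) = Add(Mul(Rational(-1, 3), B), Mul(Rational(-1, 3), L)))
Function('F')(P) = Add(-5, Mul(5, P))
l = -11
Add(Mul(l, -26), Function('I')(Function('F')(Function('v')(-5, 5)))) = Add(Mul(-11, -26), Add(-5, Mul(5, Add(Mul(Rational(-1, 3), -5), Mul(Rational(-1, 3), 5))))) = Add(286, Add(-5, Mul(5, Add(Rational(5, 3), Rational(-5, 3))))) = Add(286, Add(-5, Mul(5, 0))) = Add(286, Add(-5, 0)) = Add(286, -5) = 281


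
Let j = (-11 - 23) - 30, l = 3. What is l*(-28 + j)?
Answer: -276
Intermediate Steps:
j = -64 (j = -34 - 30 = -64)
l*(-28 + j) = 3*(-28 - 64) = 3*(-92) = -276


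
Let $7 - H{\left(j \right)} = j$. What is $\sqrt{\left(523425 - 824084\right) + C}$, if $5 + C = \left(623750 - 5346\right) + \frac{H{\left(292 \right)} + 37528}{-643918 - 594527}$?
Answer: $\frac{\sqrt{54148045960428485}}{412815} \approx 563.68$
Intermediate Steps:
$H{\left(j \right)} = 7 - j$
$C = \frac{765853112312}{1238445}$ ($C = -5 + \left(\left(623750 - 5346\right) + \frac{\left(7 - 292\right) + 37528}{-643918 - 594527}\right) = -5 + \left(618404 + \frac{\left(7 - 292\right) + 37528}{-1238445}\right) = -5 + \left(618404 + \left(-285 + 37528\right) \left(- \frac{1}{1238445}\right)\right) = -5 + \left(618404 + 37243 \left(- \frac{1}{1238445}\right)\right) = -5 + \left(618404 - \frac{37243}{1238445}\right) = -5 + \frac{765859304537}{1238445} = \frac{765853112312}{1238445} \approx 6.184 \cdot 10^{5}$)
$\sqrt{\left(523425 - 824084\right) + C} = \sqrt{\left(523425 - 824084\right) + \frac{765853112312}{1238445}} = \sqrt{-300659 + \frac{765853112312}{1238445}} = \sqrt{\frac{393503477057}{1238445}} = \frac{\sqrt{54148045960428485}}{412815}$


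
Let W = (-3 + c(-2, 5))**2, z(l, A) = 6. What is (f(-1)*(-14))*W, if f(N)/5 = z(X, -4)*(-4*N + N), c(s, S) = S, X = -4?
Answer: -5040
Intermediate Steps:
f(N) = -90*N (f(N) = 5*(6*(-4*N + N)) = 5*(6*(-3*N)) = 5*(-18*N) = -90*N)
W = 4 (W = (-3 + 5)**2 = 2**2 = 4)
(f(-1)*(-14))*W = (-90*(-1)*(-14))*4 = (90*(-14))*4 = -1260*4 = -5040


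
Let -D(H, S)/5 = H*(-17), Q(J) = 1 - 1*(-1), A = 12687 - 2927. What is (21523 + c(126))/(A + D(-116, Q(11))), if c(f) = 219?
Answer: -10871/50 ≈ -217.42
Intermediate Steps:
A = 9760
Q(J) = 2 (Q(J) = 1 + 1 = 2)
D(H, S) = 85*H (D(H, S) = -5*H*(-17) = -(-85)*H = 85*H)
(21523 + c(126))/(A + D(-116, Q(11))) = (21523 + 219)/(9760 + 85*(-116)) = 21742/(9760 - 9860) = 21742/(-100) = 21742*(-1/100) = -10871/50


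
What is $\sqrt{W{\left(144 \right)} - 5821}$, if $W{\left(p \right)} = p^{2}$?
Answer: $\sqrt{14915} \approx 122.13$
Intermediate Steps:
$\sqrt{W{\left(144 \right)} - 5821} = \sqrt{144^{2} - 5821} = \sqrt{20736 + \left(-22998 + 17177\right)} = \sqrt{20736 - 5821} = \sqrt{14915}$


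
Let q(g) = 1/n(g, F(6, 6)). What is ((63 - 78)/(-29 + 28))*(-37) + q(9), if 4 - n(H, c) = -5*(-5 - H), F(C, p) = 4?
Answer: -36631/66 ≈ -555.02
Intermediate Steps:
n(H, c) = -21 - 5*H (n(H, c) = 4 - (-5)*(-5 - H) = 4 - (25 + 5*H) = 4 + (-25 - 5*H) = -21 - 5*H)
q(g) = 1/(-21 - 5*g)
((63 - 78)/(-29 + 28))*(-37) + q(9) = ((63 - 78)/(-29 + 28))*(-37) - 1/(21 + 5*9) = -15/(-1)*(-37) - 1/(21 + 45) = -15*(-1)*(-37) - 1/66 = 15*(-37) - 1*1/66 = -555 - 1/66 = -36631/66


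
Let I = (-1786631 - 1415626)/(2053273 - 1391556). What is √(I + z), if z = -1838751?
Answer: 6*I*√22364858172387003/661717 ≈ 1356.0*I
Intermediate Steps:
I = -3202257/661717 ≈ -4.8393
√(I + z) = √(-3202257/661717 - 1838751) = √(-1216735997724/661717) = 6*I*√22364858172387003/661717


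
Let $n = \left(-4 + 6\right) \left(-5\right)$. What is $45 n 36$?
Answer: $-16200$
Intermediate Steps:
$n = -10$ ($n = 2 \left(-5\right) = -10$)
$45 n 36 = 45 \left(-10\right) 36 = \left(-450\right) 36 = -16200$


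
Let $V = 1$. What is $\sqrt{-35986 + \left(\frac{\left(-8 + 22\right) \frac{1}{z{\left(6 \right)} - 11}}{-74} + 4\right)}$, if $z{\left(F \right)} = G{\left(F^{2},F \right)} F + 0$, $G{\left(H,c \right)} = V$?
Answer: $\frac{i \sqrt{1231482655}}{185} \approx 189.69 i$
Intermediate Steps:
$G{\left(H,c \right)} = 1$
$z{\left(F \right)} = F$ ($z{\left(F \right)} = 1 F + 0 = F + 0 = F$)
$\sqrt{-35986 + \left(\frac{\left(-8 + 22\right) \frac{1}{z{\left(6 \right)} - 11}}{-74} + 4\right)} = \sqrt{-35986 + \left(\frac{\left(-8 + 22\right) \frac{1}{6 - 11}}{-74} + 4\right)} = \sqrt{-35986 + \left(\frac{14}{-5} \left(- \frac{1}{74}\right) + 4\right)} = \sqrt{-35986 + \left(14 \left(- \frac{1}{5}\right) \left(- \frac{1}{74}\right) + 4\right)} = \sqrt{-35986 + \left(\left(- \frac{14}{5}\right) \left(- \frac{1}{74}\right) + 4\right)} = \sqrt{-35986 + \left(\frac{7}{185} + 4\right)} = \sqrt{-35986 + \frac{747}{185}} = \sqrt{- \frac{6656663}{185}} = \frac{i \sqrt{1231482655}}{185}$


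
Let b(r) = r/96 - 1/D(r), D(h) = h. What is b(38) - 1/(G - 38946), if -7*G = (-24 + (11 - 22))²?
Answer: 693931/1877808 ≈ 0.36954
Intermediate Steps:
G = -175 (G = -(-24 + (11 - 22))²/7 = -(-24 - 11)²/7 = -⅐*(-35)² = -⅐*1225 = -175)
b(r) = -1/r + r/96 (b(r) = r/96 - 1/r = -1/r + r/96)
b(38) - 1/(G - 38946) = (-1/38 + (1/96)*38) - 1/(-175 - 38946) = (-1*1/38 + 19/48) - 1/(-39121) = (-1/38 + 19/48) - 1*(-1/39121) = 337/912 + 1/39121 = 693931/1877808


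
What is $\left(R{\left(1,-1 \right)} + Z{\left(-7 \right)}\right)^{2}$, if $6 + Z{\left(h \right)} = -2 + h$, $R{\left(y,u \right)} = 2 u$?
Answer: $289$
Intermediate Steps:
$Z{\left(h \right)} = -8 + h$ ($Z{\left(h \right)} = -6 + \left(-2 + h\right) = -8 + h$)
$\left(R{\left(1,-1 \right)} + Z{\left(-7 \right)}\right)^{2} = \left(2 \left(-1\right) - 15\right)^{2} = \left(-2 - 15\right)^{2} = \left(-17\right)^{2} = 289$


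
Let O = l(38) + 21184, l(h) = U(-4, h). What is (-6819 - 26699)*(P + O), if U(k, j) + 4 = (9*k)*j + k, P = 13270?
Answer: -1108708404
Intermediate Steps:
U(k, j) = -4 + k + 9*j*k (U(k, j) = -4 + ((9*k)*j + k) = -4 + (9*j*k + k) = -4 + (k + 9*j*k) = -4 + k + 9*j*k)
l(h) = -8 - 36*h (l(h) = -4 - 4 + 9*h*(-4) = -4 - 4 - 36*h = -8 - 36*h)
O = 19808 (O = (-8 - 36*38) + 21184 = (-8 - 1368) + 21184 = -1376 + 21184 = 19808)
(-6819 - 26699)*(P + O) = (-6819 - 26699)*(13270 + 19808) = -33518*33078 = -1108708404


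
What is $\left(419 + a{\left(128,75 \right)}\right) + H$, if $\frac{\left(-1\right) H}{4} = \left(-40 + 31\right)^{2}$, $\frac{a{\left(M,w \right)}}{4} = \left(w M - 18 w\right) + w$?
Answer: $33395$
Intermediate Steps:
$a{\left(M,w \right)} = - 68 w + 4 M w$ ($a{\left(M,w \right)} = 4 \left(\left(w M - 18 w\right) + w\right) = 4 \left(\left(M w - 18 w\right) + w\right) = 4 \left(\left(- 18 w + M w\right) + w\right) = 4 \left(- 17 w + M w\right) = - 68 w + 4 M w$)
$H = -324$ ($H = - 4 \left(-40 + 31\right)^{2} = - 4 \left(-9\right)^{2} = \left(-4\right) 81 = -324$)
$\left(419 + a{\left(128,75 \right)}\right) + H = \left(419 + 4 \cdot 75 \left(-17 + 128\right)\right) - 324 = \left(419 + 4 \cdot 75 \cdot 111\right) - 324 = \left(419 + 33300\right) - 324 = 33719 - 324 = 33395$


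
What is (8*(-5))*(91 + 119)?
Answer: -8400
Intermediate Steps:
(8*(-5))*(91 + 119) = -40*210 = -8400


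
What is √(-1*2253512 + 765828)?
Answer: 2*I*√371921 ≈ 1219.7*I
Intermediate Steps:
√(-1*2253512 + 765828) = √(-2253512 + 765828) = √(-1487684) = 2*I*√371921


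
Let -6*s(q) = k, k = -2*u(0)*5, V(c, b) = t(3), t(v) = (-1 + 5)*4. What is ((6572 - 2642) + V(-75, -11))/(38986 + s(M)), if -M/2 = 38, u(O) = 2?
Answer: 5919/58484 ≈ 0.10121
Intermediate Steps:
M = -76 (M = -2*38 = -76)
t(v) = 16 (t(v) = 4*4 = 16)
V(c, b) = 16
k = -20 (k = -2*2*5 = -4*5 = -20)
s(q) = 10/3 (s(q) = -⅙*(-20) = 10/3)
((6572 - 2642) + V(-75, -11))/(38986 + s(M)) = ((6572 - 2642) + 16)/(38986 + 10/3) = (3930 + 16)/(116968/3) = 3946*(3/116968) = 5919/58484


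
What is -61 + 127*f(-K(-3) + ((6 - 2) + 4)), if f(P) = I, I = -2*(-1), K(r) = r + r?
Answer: 193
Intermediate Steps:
K(r) = 2*r
I = 2
f(P) = 2
-61 + 127*f(-K(-3) + ((6 - 2) + 4)) = -61 + 127*2 = -61 + 254 = 193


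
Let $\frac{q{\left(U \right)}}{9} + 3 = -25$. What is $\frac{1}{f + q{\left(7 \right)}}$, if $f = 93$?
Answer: $- \frac{1}{159} \approx -0.0062893$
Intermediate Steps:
$q{\left(U \right)} = -252$ ($q{\left(U \right)} = -27 + 9 \left(-25\right) = -27 - 225 = -252$)
$\frac{1}{f + q{\left(7 \right)}} = \frac{1}{93 - 252} = \frac{1}{-159} = - \frac{1}{159}$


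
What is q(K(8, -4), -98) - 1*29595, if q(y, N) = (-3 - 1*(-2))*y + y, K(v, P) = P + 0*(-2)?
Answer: -29595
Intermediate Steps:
K(v, P) = P (K(v, P) = P + 0 = P)
q(y, N) = 0 (q(y, N) = (-3 + 2)*y + y = -y + y = 0)
q(K(8, -4), -98) - 1*29595 = 0 - 1*29595 = 0 - 29595 = -29595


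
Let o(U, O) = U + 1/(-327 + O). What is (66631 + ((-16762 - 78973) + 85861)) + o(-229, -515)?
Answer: 47596575/842 ≈ 56528.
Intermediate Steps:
(66631 + ((-16762 - 78973) + 85861)) + o(-229, -515) = (66631 + ((-16762 - 78973) + 85861)) + (1 - 327*(-229) - 515*(-229))/(-327 - 515) = (66631 + (-95735 + 85861)) + (1 + 74883 + 117935)/(-842) = (66631 - 9874) - 1/842*192819 = 56757 - 192819/842 = 47596575/842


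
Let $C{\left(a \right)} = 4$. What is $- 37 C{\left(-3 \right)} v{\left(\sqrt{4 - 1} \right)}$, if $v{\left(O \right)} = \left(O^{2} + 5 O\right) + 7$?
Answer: $-1480 - 740 \sqrt{3} \approx -2761.7$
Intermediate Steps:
$v{\left(O \right)} = 7 + O^{2} + 5 O$
$- 37 C{\left(-3 \right)} v{\left(\sqrt{4 - 1} \right)} = \left(-37\right) 4 \left(7 + \left(\sqrt{4 - 1}\right)^{2} + 5 \sqrt{4 - 1}\right) = - 148 \left(7 + \left(\sqrt{3}\right)^{2} + 5 \sqrt{3}\right) = - 148 \left(7 + 3 + 5 \sqrt{3}\right) = - 148 \left(10 + 5 \sqrt{3}\right) = -1480 - 740 \sqrt{3}$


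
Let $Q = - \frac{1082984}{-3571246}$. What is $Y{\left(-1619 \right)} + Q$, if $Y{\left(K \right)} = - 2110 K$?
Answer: $\frac{871407059366}{255089} \approx 3.4161 \cdot 10^{6}$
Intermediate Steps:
$Q = \frac{77356}{255089}$ ($Q = \left(-1082984\right) \left(- \frac{1}{3571246}\right) = \frac{77356}{255089} \approx 0.30325$)
$Y{\left(-1619 \right)} + Q = \left(-2110\right) \left(-1619\right) + \frac{77356}{255089} = 3416090 + \frac{77356}{255089} = \frac{871407059366}{255089}$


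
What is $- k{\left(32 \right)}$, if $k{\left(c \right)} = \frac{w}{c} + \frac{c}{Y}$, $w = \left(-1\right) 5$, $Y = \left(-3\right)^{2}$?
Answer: $- \frac{979}{288} \approx -3.3993$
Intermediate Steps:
$Y = 9$
$w = -5$
$k{\left(c \right)} = - \frac{5}{c} + \frac{c}{9}$
$- k{\left(32 \right)} = - (- \frac{5}{32} + \frac{1}{9} \cdot 32) = - (\left(-5\right) \frac{1}{32} + \frac{32}{9}) = - (- \frac{5}{32} + \frac{32}{9}) = \left(-1\right) \frac{979}{288} = - \frac{979}{288}$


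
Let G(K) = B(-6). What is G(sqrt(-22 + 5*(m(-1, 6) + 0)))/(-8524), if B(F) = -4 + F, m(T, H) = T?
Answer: 5/4262 ≈ 0.0011732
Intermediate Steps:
G(K) = -10 (G(K) = -4 - 6 = -10)
G(sqrt(-22 + 5*(m(-1, 6) + 0)))/(-8524) = -10/(-8524) = -10*(-1/8524) = 5/4262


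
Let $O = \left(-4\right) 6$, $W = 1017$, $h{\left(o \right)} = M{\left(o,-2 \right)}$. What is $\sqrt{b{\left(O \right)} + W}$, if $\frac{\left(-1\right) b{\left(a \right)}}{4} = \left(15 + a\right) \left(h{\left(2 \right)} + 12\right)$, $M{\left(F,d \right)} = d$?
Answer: $9 \sqrt{17} \approx 37.108$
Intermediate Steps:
$h{\left(o \right)} = -2$
$O = -24$
$b{\left(a \right)} = -600 - 40 a$ ($b{\left(a \right)} = - 4 \left(15 + a\right) \left(-2 + 12\right) = - 4 \left(15 + a\right) 10 = - 4 \left(150 + 10 a\right) = -600 - 40 a$)
$\sqrt{b{\left(O \right)} + W} = \sqrt{\left(-600 - -960\right) + 1017} = \sqrt{\left(-600 + 960\right) + 1017} = \sqrt{360 + 1017} = \sqrt{1377} = 9 \sqrt{17}$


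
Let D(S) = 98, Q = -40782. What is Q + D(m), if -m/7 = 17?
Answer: -40684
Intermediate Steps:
m = -119 (m = -7*17 = -119)
Q + D(m) = -40782 + 98 = -40684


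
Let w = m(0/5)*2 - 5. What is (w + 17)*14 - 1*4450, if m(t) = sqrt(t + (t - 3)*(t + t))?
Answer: -4282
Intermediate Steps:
m(t) = sqrt(t + 2*t*(-3 + t)) (m(t) = sqrt(t + (-3 + t)*(2*t)) = sqrt(t + 2*t*(-3 + t)))
w = -5 (w = sqrt((0/5)*(-5 + 2*(0/5)))*2 - 5 = sqrt((0*(1/5))*(-5 + 2*(0*(1/5))))*2 - 5 = sqrt(0*(-5 + 2*0))*2 - 5 = sqrt(0*(-5 + 0))*2 - 5 = sqrt(0*(-5))*2 - 5 = sqrt(0)*2 - 5 = 0*2 - 5 = 0 - 5 = -5)
(w + 17)*14 - 1*4450 = (-5 + 17)*14 - 1*4450 = 12*14 - 4450 = 168 - 4450 = -4282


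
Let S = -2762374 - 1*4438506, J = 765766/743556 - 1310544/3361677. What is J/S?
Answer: -24239319623/272716430125112160 ≈ -8.8881e-8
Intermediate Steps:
J = 24239319623/37872653082 (J = 765766*(1/743556) - 1310544*1/3361677 = 382883/371778 - 436848/1120559 = 24239319623/37872653082 ≈ 0.64002)
S = -7200880 (S = -2762374 - 4438506 = -7200880)
J/S = (24239319623/37872653082)/(-7200880) = (24239319623/37872653082)*(-1/7200880) = -24239319623/272716430125112160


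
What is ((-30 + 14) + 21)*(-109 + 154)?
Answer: 225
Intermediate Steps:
((-30 + 14) + 21)*(-109 + 154) = (-16 + 21)*45 = 5*45 = 225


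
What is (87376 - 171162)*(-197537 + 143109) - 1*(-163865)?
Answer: 4560468273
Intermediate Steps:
(87376 - 171162)*(-197537 + 143109) - 1*(-163865) = -83786*(-54428) + 163865 = 4560304408 + 163865 = 4560468273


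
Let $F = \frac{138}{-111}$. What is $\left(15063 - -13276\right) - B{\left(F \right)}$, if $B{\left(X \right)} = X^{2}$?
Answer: $\frac{38793975}{1369} \approx 28337.0$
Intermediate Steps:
$F = - \frac{46}{37}$ ($F = 138 \left(- \frac{1}{111}\right) = - \frac{46}{37} \approx -1.2432$)
$\left(15063 - -13276\right) - B{\left(F \right)} = \left(15063 - -13276\right) - \left(- \frac{46}{37}\right)^{2} = \left(15063 + 13276\right) - \frac{2116}{1369} = 28339 - \frac{2116}{1369} = \frac{38793975}{1369}$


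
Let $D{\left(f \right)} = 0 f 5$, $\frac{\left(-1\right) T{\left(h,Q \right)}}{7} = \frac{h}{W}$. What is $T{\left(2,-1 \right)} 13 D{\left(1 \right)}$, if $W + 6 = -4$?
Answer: $0$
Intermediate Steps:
$W = -10$ ($W = -6 - 4 = -10$)
$T{\left(h,Q \right)} = \frac{7 h}{10}$ ($T{\left(h,Q \right)} = - 7 \frac{h}{-10} = - 7 h \left(- \frac{1}{10}\right) = - 7 \left(- \frac{h}{10}\right) = \frac{7 h}{10}$)
$D{\left(f \right)} = 0$ ($D{\left(f \right)} = 0 \cdot 5 = 0$)
$T{\left(2,-1 \right)} 13 D{\left(1 \right)} = \frac{7}{10} \cdot 2 \cdot 13 \cdot 0 = \frac{7}{5} \cdot 13 \cdot 0 = \frac{91}{5} \cdot 0 = 0$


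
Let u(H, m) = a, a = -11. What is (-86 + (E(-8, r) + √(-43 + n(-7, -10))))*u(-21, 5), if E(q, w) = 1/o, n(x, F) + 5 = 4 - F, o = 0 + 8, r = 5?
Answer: 7557/8 - 11*I*√34 ≈ 944.63 - 64.141*I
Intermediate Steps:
o = 8
n(x, F) = -1 - F (n(x, F) = -5 + (4 - F) = -1 - F)
u(H, m) = -11
E(q, w) = ⅛ (E(q, w) = 1/8 = ⅛)
(-86 + (E(-8, r) + √(-43 + n(-7, -10))))*u(-21, 5) = (-86 + (⅛ + √(-43 + (-1 - 1*(-10)))))*(-11) = (-86 + (⅛ + √(-43 + (-1 + 10))))*(-11) = (-86 + (⅛ + √(-43 + 9)))*(-11) = (-86 + (⅛ + √(-34)))*(-11) = (-86 + (⅛ + I*√34))*(-11) = (-687/8 + I*√34)*(-11) = 7557/8 - 11*I*√34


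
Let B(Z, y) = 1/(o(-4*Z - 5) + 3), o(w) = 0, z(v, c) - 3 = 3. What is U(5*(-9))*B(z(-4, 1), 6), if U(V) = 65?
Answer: 65/3 ≈ 21.667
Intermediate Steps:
z(v, c) = 6 (z(v, c) = 3 + 3 = 6)
B(Z, y) = ⅓ (B(Z, y) = 1/(0 + 3) = 1/3 = ⅓)
U(5*(-9))*B(z(-4, 1), 6) = 65*(⅓) = 65/3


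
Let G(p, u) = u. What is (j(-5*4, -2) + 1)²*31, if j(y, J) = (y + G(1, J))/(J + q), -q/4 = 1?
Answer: 6076/9 ≈ 675.11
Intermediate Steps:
q = -4 (q = -4*1 = -4)
j(y, J) = (J + y)/(-4 + J) (j(y, J) = (y + J)/(J - 4) = (J + y)/(-4 + J))
(j(-5*4, -2) + 1)²*31 = ((-2 - 5*4)/(-4 - 2) + 1)²*31 = ((-2 - 20)/(-6) + 1)²*31 = (-⅙*(-22) + 1)²*31 = (11/3 + 1)²*31 = (14/3)²*31 = (196/9)*31 = 6076/9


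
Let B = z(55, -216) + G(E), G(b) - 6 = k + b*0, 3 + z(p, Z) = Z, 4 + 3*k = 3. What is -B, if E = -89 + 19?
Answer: 640/3 ≈ 213.33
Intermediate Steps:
k = -⅓ (k = -4/3 + (⅓)*3 = -4/3 + 1 = -⅓ ≈ -0.33333)
z(p, Z) = -3 + Z
E = -70
G(b) = 17/3 (G(b) = 6 + (-⅓ + b*0) = 6 + (-⅓ + 0) = 6 - ⅓ = 17/3)
B = -640/3 (B = (-3 - 216) + 17/3 = -219 + 17/3 = -640/3 ≈ -213.33)
-B = -1*(-640/3) = 640/3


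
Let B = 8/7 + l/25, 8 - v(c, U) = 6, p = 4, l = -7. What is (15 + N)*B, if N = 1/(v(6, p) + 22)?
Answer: 54511/4200 ≈ 12.979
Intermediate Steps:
v(c, U) = 2 (v(c, U) = 8 - 1*6 = 8 - 6 = 2)
B = 151/175 (B = 8/7 - 7/25 = 151/175 ≈ 0.86286)
N = 1/24 (N = 1/(2 + 22) = 1/24 ≈ 0.041667)
(15 + N)*B = (15 + 1/24)*(151/175) = (361/24)*(151/175) = 54511/4200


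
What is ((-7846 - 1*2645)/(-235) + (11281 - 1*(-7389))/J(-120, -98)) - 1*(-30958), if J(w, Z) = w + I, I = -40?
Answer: 116131191/3760 ≈ 30886.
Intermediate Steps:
J(w, Z) = -40 + w (J(w, Z) = w - 40 = -40 + w)
((-7846 - 1*2645)/(-235) + (11281 - 1*(-7389))/J(-120, -98)) - 1*(-30958) = ((-7846 - 1*2645)/(-235) + (11281 - 1*(-7389))/(-40 - 120)) - 1*(-30958) = ((-7846 - 2645)*(-1/235) + (11281 + 7389)/(-160)) + 30958 = (-10491*(-1/235) + 18670*(-1/160)) + 30958 = (10491/235 - 1867/16) + 30958 = -270889/3760 + 30958 = 116131191/3760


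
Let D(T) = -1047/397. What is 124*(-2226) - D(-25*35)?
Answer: -109580481/397 ≈ -2.7602e+5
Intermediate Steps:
D(T) = -1047/397 (D(T) = -1047*1/397 = -1047/397)
124*(-2226) - D(-25*35) = 124*(-2226) - 1*(-1047/397) = -276024 + 1047/397 = -109580481/397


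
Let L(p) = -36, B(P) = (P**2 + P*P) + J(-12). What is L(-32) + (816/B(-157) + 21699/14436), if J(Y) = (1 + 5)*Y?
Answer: -1361256697/39479252 ≈ -34.480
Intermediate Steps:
J(Y) = 6*Y
B(P) = -72 + 2*P**2 (B(P) = (P**2 + P*P) + 6*(-12) = (P**2 + P**2) - 72 = 2*P**2 - 72 = -72 + 2*P**2)
L(-32) + (816/B(-157) + 21699/14436) = -36 + (816/(-72 + 2*(-157)**2) + 21699/14436) = -36 + (816/(-72 + 2*24649) + 21699*(1/14436)) = -36 + (816/(-72 + 49298) + 2411/1604) = -36 + (816/49226 + 2411/1604) = -36 + (816*(1/49226) + 2411/1604) = -36 + (408/24613 + 2411/1604) = -36 + 59996375/39479252 = -1361256697/39479252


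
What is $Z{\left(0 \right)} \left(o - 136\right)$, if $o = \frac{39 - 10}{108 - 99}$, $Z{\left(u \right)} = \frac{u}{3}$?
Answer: $0$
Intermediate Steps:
$Z{\left(u \right)} = \frac{u}{3}$ ($Z{\left(u \right)} = u \frac{1}{3} = \frac{u}{3}$)
$o = \frac{29}{9} \approx 3.2222$
$Z{\left(0 \right)} \left(o - 136\right) = \frac{1}{3} \cdot 0 \left(\frac{29}{9} - 136\right) = 0 \left(- \frac{1195}{9}\right) = 0$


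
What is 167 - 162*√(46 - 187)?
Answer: 167 - 162*I*√141 ≈ 167.0 - 1923.6*I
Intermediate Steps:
167 - 162*√(46 - 187) = 167 - 162*I*√141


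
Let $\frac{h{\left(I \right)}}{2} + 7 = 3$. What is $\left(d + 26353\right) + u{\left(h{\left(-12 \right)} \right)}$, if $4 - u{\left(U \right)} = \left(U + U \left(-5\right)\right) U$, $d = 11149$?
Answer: $37762$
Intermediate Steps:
$h{\left(I \right)} = -8$ ($h{\left(I \right)} = -14 + 2 \cdot 3 = -14 + 6 = -8$)
$u{\left(U \right)} = 4 + 4 U^{2}$ ($u{\left(U \right)} = 4 - \left(U + U \left(-5\right)\right) U = 4 - \left(U - 5 U\right) U = 4 - - 4 U U = 4 - - 4 U^{2} = 4 + 4 U^{2}$)
$\left(d + 26353\right) + u{\left(h{\left(-12 \right)} \right)} = \left(11149 + 26353\right) + \left(4 + 4 \left(-8\right)^{2}\right) = 37502 + \left(4 + 4 \cdot 64\right) = 37502 + \left(4 + 256\right) = 37502 + 260 = 37762$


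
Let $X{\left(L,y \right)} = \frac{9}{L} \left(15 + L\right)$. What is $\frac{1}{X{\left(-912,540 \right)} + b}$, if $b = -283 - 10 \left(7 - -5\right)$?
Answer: $- \frac{304}{119821} \approx -0.0025371$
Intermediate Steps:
$X{\left(L,y \right)} = \frac{9 \left(15 + L\right)}{L}$
$b = -403$ ($b = -283 - 10 \left(7 + 5\right) = -283 - 120 = -403$)
$\frac{1}{X{\left(-912,540 \right)} + b} = \frac{1}{\left(9 + \frac{135}{-912}\right) - 403} = \frac{1}{\left(9 + 135 \left(- \frac{1}{912}\right)\right) - 403} = \frac{1}{\left(9 - \frac{45}{304}\right) - 403} = \frac{1}{\frac{2691}{304} - 403} = \frac{1}{- \frac{119821}{304}} = - \frac{304}{119821}$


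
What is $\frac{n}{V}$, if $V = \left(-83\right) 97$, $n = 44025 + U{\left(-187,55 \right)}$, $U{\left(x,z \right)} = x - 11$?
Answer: $- \frac{43827}{8051} \approx -5.4437$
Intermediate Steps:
$U{\left(x,z \right)} = -11 + x$
$n = 43827$ ($n = 44025 - 198 = 43827$)
$V = -8051$
$\frac{n}{V} = \frac{43827}{-8051} = 43827 \left(- \frac{1}{8051}\right) = - \frac{43827}{8051}$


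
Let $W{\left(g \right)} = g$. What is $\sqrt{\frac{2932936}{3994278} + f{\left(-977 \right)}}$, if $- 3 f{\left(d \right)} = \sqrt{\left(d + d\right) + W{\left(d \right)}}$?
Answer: $\frac{\sqrt{2928740435052 - 1329521395107 i \sqrt{2931}}}{1997139} \approx 3.0656 - 2.9434 i$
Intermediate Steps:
$f{\left(d \right)} = - \frac{\sqrt{3} \sqrt{d}}{3}$ ($f{\left(d \right)} = - \frac{\sqrt{\left(d + d\right) + d}}{3} = - \frac{\sqrt{2 d + d}}{3} = - \frac{\sqrt{3 d}}{3} = - \frac{\sqrt{3} \sqrt{d}}{3}$)
$\sqrt{\frac{2932936}{3994278} + f{\left(-977 \right)}} = \sqrt{\frac{2932936}{3994278} - \frac{\sqrt{3} \sqrt{-977}}{3}} = \sqrt{2932936 \cdot \frac{1}{3994278} - \frac{\sqrt{3} i \sqrt{977}}{3}} = \sqrt{\frac{1466468}{1997139} - \frac{i \sqrt{2931}}{3}}$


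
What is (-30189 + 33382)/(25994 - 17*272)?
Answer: 3193/21370 ≈ 0.14942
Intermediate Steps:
(-30189 + 33382)/(25994 - 17*272) = 3193/(25994 - 4624) = 3193/21370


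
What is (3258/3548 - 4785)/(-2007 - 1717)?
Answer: 1212423/943768 ≈ 1.2847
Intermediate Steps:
(3258/3548 - 4785)/(-2007 - 1717) = (3258*(1/3548) - 4785)/(-3724) = (1629/1774 - 4785)*(-1/3724) = -8486961/1774*(-1/3724) = 1212423/943768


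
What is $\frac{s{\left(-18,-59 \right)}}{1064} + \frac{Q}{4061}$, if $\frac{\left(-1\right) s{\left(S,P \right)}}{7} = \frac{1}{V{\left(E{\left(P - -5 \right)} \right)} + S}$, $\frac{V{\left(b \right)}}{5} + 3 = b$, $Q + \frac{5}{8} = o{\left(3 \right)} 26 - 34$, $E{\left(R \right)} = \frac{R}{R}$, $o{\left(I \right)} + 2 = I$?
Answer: $- \frac{32647}{17283616} \approx -0.0018889$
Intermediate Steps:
$o{\left(I \right)} = -2 + I$
$E{\left(R \right)} = 1$
$Q = - \frac{69}{8}$ ($Q = - \frac{5}{8} - \left(34 - \left(-2 + 3\right) 26\right) = - \frac{5}{8} + \left(1 \cdot 26 - 34\right) = - \frac{5}{8} + \left(26 - 34\right) = - \frac{5}{8} - 8 = - \frac{69}{8} \approx -8.625$)
$V{\left(b \right)} = -15 + 5 b$
$s{\left(S,P \right)} = - \frac{7}{-10 + S}$ ($s{\left(S,P \right)} = - \frac{7}{\left(-15 + 5 \cdot 1\right) + S} = - \frac{7}{\left(-15 + 5\right) + S} = - \frac{7}{-10 + S}$)
$\frac{s{\left(-18,-59 \right)}}{1064} + \frac{Q}{4061} = \frac{\left(-7\right) \frac{1}{-10 - 18}}{1064} - \frac{69}{8 \cdot 4061} = - \frac{7}{-28} \cdot \frac{1}{1064} - \frac{69}{32488} = \left(-7\right) \left(- \frac{1}{28}\right) \frac{1}{1064} - \frac{69}{32488} = \frac{1}{4} \cdot \frac{1}{1064} - \frac{69}{32488} = \frac{1}{4256} - \frac{69}{32488} = - \frac{32647}{17283616}$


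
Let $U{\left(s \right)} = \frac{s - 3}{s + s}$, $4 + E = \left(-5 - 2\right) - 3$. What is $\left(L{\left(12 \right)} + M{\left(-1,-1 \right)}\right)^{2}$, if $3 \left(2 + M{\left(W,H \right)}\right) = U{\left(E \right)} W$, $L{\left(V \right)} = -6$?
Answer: $\frac{474721}{7056} \approx 67.279$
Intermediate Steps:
$E = -14$ ($E = -4 - 10 = -14$)
$U{\left(s \right)} = \frac{-3 + s}{2 s}$
$M{\left(W,H \right)} = -2 + \frac{17 W}{84}$ ($M{\left(W,H \right)} = -2 + \frac{\frac{-3 - 14}{2 \left(-14\right)} W}{3} = -2 + \frac{\frac{1}{2} \left(- \frac{1}{14}\right) \left(-17\right) W}{3} = -2 + \frac{\frac{17}{28} W}{3} = -2 + \frac{17 W}{84}$)
$\left(L{\left(12 \right)} + M{\left(-1,-1 \right)}\right)^{2} = \left(-6 + \left(-2 + \frac{17}{84} \left(-1\right)\right)\right)^{2} = \left(-6 - \frac{185}{84}\right)^{2} = \left(- \frac{689}{84}\right)^{2} = \frac{474721}{7056}$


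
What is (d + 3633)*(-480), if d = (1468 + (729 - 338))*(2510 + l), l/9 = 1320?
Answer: -12842228640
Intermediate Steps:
l = 11880 (l = 9*1320 = 11880)
d = 26751010 (d = (1468 + (729 - 338))*(2510 + 11880) = (1468 + 391)*14390 = 1859*14390 = 26751010)
(d + 3633)*(-480) = (26751010 + 3633)*(-480) = 26754643*(-480) = -12842228640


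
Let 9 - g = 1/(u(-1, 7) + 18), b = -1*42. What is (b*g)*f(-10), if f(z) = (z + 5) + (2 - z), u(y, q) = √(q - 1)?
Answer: -139356/53 - 49*√6/53 ≈ -2631.6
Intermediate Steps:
b = -42
u(y, q) = √(-1 + q)
g = 9 - 1/(18 + √6) (g = 9 - 1/(√(-1 + 7) + 18) = 9 - 1/(√6 + 18) = 9 - 1/(18 + √6) ≈ 8.9511)
f(z) = 7 (f(z) = (5 + z) + (2 - z) = 7)
(b*g)*f(-10) = -42*(474/53 + √6/318)*7 = (-19908/53 - 7*√6/53)*7 = -139356/53 - 49*√6/53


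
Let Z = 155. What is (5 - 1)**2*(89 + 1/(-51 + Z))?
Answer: 18514/13 ≈ 1424.2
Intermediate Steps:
(5 - 1)**2*(89 + 1/(-51 + Z)) = (5 - 1)**2*(89 + 1/(-51 + 155)) = 4**2*(89 + 1/104) = 16*(89 + 1/104) = 16*(9257/104) = 18514/13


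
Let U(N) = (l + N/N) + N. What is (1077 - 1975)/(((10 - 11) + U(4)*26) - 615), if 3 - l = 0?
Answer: 449/204 ≈ 2.2010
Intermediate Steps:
l = 3 (l = 3 - 1*0 = 3 + 0 = 3)
U(N) = 4 + N (U(N) = (3 + N/N) + N = (3 + 1) + N = 4 + N)
(1077 - 1975)/(((10 - 11) + U(4)*26) - 615) = (1077 - 1975)/(((10 - 11) + (4 + 4)*26) - 615) = -898/((-1 + 8*26) - 615) = -898/((-1 + 208) - 615) = -898/(207 - 615) = -898/(-408) = -898*(-1/408) = 449/204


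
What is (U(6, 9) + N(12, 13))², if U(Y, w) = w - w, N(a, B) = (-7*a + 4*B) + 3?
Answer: 841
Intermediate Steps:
N(a, B) = 3 - 7*a + 4*B
U(Y, w) = 0
(U(6, 9) + N(12, 13))² = (0 + (3 - 7*12 + 4*13))² = (0 + (3 - 84 + 52))² = (0 - 29)² = (-29)² = 841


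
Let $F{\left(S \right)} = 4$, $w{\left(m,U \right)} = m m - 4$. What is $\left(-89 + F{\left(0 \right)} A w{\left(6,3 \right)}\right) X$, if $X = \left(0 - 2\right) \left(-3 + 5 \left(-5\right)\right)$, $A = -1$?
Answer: $-12152$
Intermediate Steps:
$w{\left(m,U \right)} = -4 + m^{2}$ ($w{\left(m,U \right)} = m^{2} - 4 = -4 + m^{2}$)
$X = 56$ ($X = - 2 \left(-3 - 25\right) = \left(-2\right) \left(-28\right) = 56$)
$\left(-89 + F{\left(0 \right)} A w{\left(6,3 \right)}\right) X = \left(-89 + 4 \left(-1\right) \left(-4 + 6^{2}\right)\right) 56 = \left(-89 - 4 \left(-4 + 36\right)\right) 56 = \left(-89 - 128\right) 56 = \left(-217\right) 56 = -12152$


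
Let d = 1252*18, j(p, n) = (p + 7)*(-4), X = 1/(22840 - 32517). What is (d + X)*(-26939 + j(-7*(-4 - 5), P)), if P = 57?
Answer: -5935943227749/9677 ≈ -6.1341e+8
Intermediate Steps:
X = -1/9677 (X = 1/(-9677) = -1/9677 ≈ -0.00010334)
j(p, n) = -28 - 4*p (j(p, n) = (7 + p)*(-4) = -28 - 4*p)
d = 22536
(d + X)*(-26939 + j(-7*(-4 - 5), P)) = (22536 - 1/9677)*(-26939 + (-28 - (-28)*(-4 - 5))) = 218080871*(-26939 + (-28 - (-28)*(-9)))/9677 = 218080871*(-26939 + (-28 - 4*63))/9677 = 218080871*(-26939 + (-28 - 252))/9677 = 218080871*(-26939 - 280)/9677 = (218080871/9677)*(-27219) = -5935943227749/9677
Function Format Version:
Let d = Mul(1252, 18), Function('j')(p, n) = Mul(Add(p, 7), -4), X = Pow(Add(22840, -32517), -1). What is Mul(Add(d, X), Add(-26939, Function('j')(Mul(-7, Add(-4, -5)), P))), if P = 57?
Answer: Rational(-5935943227749, 9677) ≈ -6.1341e+8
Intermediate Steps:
X = Rational(-1, 9677) (X = Pow(-9677, -1) = Rational(-1, 9677) ≈ -0.00010334)
Function('j')(p, n) = Add(-28, Mul(-4, p)) (Function('j')(p, n) = Mul(Add(7, p), -4) = Add(-28, Mul(-4, p)))
d = 22536
Mul(Add(d, X), Add(-26939, Function('j')(Mul(-7, Add(-4, -5)), P))) = Mul(Add(22536, Rational(-1, 9677)), Add(-26939, Add(-28, Mul(-4, Mul(-7, Add(-4, -5)))))) = Mul(Rational(218080871, 9677), Add(-26939, Add(-28, Mul(-4, Mul(-7, -9))))) = Mul(Rational(218080871, 9677), Add(-26939, Add(-28, Mul(-4, 63)))) = Mul(Rational(218080871, 9677), Add(-26939, Add(-28, -252))) = Mul(Rational(218080871, 9677), Add(-26939, -280)) = Mul(Rational(218080871, 9677), -27219) = Rational(-5935943227749, 9677)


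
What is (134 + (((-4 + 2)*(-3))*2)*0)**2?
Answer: 17956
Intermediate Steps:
(134 + (((-4 + 2)*(-3))*2)*0)**2 = (134 + (-2*(-3)*2)*0)**2 = (134 + (6*2)*0)**2 = (134 + 12*0)**2 = (134 + 0)**2 = 134**2 = 17956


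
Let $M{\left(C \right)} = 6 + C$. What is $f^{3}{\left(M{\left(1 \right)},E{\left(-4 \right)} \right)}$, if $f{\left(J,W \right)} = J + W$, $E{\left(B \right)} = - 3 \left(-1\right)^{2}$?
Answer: $64$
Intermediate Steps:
$E{\left(B \right)} = -3$ ($E{\left(B \right)} = \left(-3\right) 1 = -3$)
$f^{3}{\left(M{\left(1 \right)},E{\left(-4 \right)} \right)} = \left(\left(6 + 1\right) - 3\right)^{3} = \left(7 - 3\right)^{3} = 4^{3} = 64$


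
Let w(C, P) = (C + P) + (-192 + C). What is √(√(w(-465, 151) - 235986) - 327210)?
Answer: √(-327210 + I*√236957) ≈ 0.425 + 572.02*I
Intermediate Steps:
w(C, P) = -192 + P + 2*C
√(√(w(-465, 151) - 235986) - 327210) = √(√((-192 + 151 + 2*(-465)) - 235986) - 327210) = √(√((-192 + 151 - 930) - 235986) - 327210) = √(√(-971 - 235986) - 327210) = √(√(-236957) - 327210) = √(I*√236957 - 327210) = √(-327210 + I*√236957)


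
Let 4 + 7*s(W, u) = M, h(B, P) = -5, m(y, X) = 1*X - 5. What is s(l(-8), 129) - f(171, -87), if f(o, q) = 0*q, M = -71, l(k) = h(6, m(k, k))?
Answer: -75/7 ≈ -10.714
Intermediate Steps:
m(y, X) = -5 + X (m(y, X) = X - 5 = -5 + X)
l(k) = -5
s(W, u) = -75/7 (s(W, u) = -4/7 + (⅐)*(-71) = -4/7 - 71/7 = -75/7)
f(o, q) = 0
s(l(-8), 129) - f(171, -87) = -75/7 - 1*0 = -75/7 + 0 = -75/7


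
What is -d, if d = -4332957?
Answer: 4332957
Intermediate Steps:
-d = -1*(-4332957) = 4332957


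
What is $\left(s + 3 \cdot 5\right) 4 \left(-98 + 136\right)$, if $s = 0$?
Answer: $2280$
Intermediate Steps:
$\left(s + 3 \cdot 5\right) 4 \left(-98 + 136\right) = \left(0 + 3 \cdot 5\right) 4 \left(-98 + 136\right) = \left(0 + 15\right) 4 \cdot 38 = 15 \cdot 4 \cdot 38 = 60 \cdot 38 = 2280$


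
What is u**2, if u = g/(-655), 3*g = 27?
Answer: 81/429025 ≈ 0.00018880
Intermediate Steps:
g = 9 (g = (1/3)*27 = 9)
u = -9/655 (u = 9/(-655) = 9*(-1/655) = -9/655 ≈ -0.013740)
u**2 = (-9/655)**2 = 81/429025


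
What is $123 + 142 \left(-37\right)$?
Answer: $-5131$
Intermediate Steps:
$123 + 142 \left(-37\right) = 123 - 5254 = -5131$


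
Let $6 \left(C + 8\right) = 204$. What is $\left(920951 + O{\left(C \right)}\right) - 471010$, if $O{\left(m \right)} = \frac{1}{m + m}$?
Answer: $\frac{23396933}{52} \approx 4.4994 \cdot 10^{5}$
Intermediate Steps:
$C = 26$ ($C = -8 + \frac{1}{6} \cdot 204 = -8 + 34 = 26$)
$O{\left(m \right)} = \frac{1}{2 m}$
$\left(920951 + O{\left(C \right)}\right) - 471010 = \left(920951 + \frac{1}{2 \cdot 26}\right) - 471010 = \left(920951 + \frac{1}{2} \cdot \frac{1}{26}\right) - 471010 = \left(920951 + \frac{1}{52}\right) - 471010 = \frac{47889453}{52} - 471010 = \frac{23396933}{52}$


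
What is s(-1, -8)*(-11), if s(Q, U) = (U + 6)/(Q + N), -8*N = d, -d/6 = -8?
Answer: -22/7 ≈ -3.1429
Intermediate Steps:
d = 48 (d = -6*(-8) = 48)
N = -6 (N = -⅛*48 = -6)
s(Q, U) = (6 + U)/(-6 + Q) (s(Q, U) = (U + 6)/(Q - 6) = (6 + U)/(-6 + Q))
s(-1, -8)*(-11) = ((6 - 8)/(-6 - 1))*(-11) = (-2/(-7))*(-11) = -⅐*(-2)*(-11) = (2/7)*(-11) = -22/7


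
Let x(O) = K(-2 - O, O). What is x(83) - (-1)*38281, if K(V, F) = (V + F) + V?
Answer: 38194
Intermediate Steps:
K(V, F) = F + 2*V (K(V, F) = (F + V) + V = F + 2*V)
x(O) = -4 - O (x(O) = O + 2*(-2 - O) = O + (-4 - 2*O) = -4 - O)
x(83) - (-1)*38281 = (-4 - 1*83) - (-1)*38281 = (-4 - 83) - 1*(-38281) = -87 + 38281 = 38194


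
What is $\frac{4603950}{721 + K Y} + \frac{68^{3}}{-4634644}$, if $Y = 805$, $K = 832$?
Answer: $\frac{754530305786}{110980026563} \approx 6.7988$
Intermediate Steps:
$\frac{4603950}{721 + K Y} + \frac{68^{3}}{-4634644} = \frac{4603950}{721 + 832 \cdot 805} + \frac{68^{3}}{-4634644} = \frac{4603950}{721 + 669760} + 314432 \left(- \frac{1}{4634644}\right) = \frac{4603950}{670481} - \frac{78608}{1158661} = \frac{754530305786}{110980026563}$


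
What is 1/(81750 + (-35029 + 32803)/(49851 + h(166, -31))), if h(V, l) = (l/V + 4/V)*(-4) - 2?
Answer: 4137521/338242156992 ≈ 1.2232e-5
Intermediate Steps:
h(V, l) = -2 - 16/V - 4*l/V (h(V, l) = (4/V + l/V)*(-4) - 2 = (-16/V - 4*l/V) - 2 = -2 - 16/V - 4*l/V)
1/(81750 + (-35029 + 32803)/(49851 + h(166, -31))) = 1/(81750 + (-35029 + 32803)/(49851 + 2*(-8 - 1*166 - 2*(-31))/166)) = 1/(81750 - 2226/(49851 + 2*(1/166)*(-8 - 166 + 62))) = 1/(81750 - 2226/(49851 + 2*(1/166)*(-112))) = 1/(81750 - 2226/(49851 - 112/83)) = 1/(81750 - 2226/4137521/83) = 1/(81750 - 2226*83/4137521) = 1/(81750 - 184758/4137521) = 1/(338242156992/4137521) = 4137521/338242156992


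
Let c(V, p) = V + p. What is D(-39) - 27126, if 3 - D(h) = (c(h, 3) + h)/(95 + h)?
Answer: -1518813/56 ≈ -27122.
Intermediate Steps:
D(h) = 3 - (3 + 2*h)/(95 + h) (D(h) = 3 - ((h + 3) + h)/(95 + h) = 3 - ((3 + h) + h)/(95 + h) = 3 - (3 + 2*h)/(95 + h))
D(-39) - 27126 = (282 - 39)/(95 - 39) - 27126 = 243/56 - 27126 = -1518813/56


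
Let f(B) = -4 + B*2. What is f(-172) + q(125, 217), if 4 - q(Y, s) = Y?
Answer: -469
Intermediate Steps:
q(Y, s) = 4 - Y
f(B) = -4 + 2*B
f(-172) + q(125, 217) = (-4 + 2*(-172)) + (4 - 1*125) = (-4 - 344) + (4 - 125) = -348 - 121 = -469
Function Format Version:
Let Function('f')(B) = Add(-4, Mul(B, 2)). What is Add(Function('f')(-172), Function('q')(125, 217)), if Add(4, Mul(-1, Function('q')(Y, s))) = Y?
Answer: -469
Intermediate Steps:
Function('q')(Y, s) = Add(4, Mul(-1, Y))
Function('f')(B) = Add(-4, Mul(2, B))
Add(Function('f')(-172), Function('q')(125, 217)) = Add(Add(-4, Mul(2, -172)), Add(4, Mul(-1, 125))) = Add(Add(-4, -344), Add(4, -125)) = Add(-348, -121) = -469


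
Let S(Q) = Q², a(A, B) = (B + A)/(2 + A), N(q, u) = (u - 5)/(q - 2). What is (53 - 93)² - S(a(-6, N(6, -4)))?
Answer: 408511/256 ≈ 1595.7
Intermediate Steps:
N(q, u) = (-5 + u)/(-2 + q)
a(A, B) = (A + B)/(2 + A)
(53 - 93)² - S(a(-6, N(6, -4))) = (53 - 93)² - ((-6 + (-5 - 4)/(-2 + 6))/(2 - 6))² = (-40)² - ((-6 - 9/4)/(-4))² = 1600 - (-(-6 + (¼)*(-9))/4)² = 1600 - (-(-6 - 9/4)/4)² = 1600 - (-¼*(-33/4))² = 1600 - (33/16)² = 1600 - 1*1089/256 = 1600 - 1089/256 = 408511/256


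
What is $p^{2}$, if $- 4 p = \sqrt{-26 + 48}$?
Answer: $\frac{11}{8} \approx 1.375$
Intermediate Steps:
$p = - \frac{\sqrt{22}}{4}$ ($p = - \frac{\sqrt{-26 + 48}}{4} = - \frac{\sqrt{22}}{4} \approx -1.1726$)
$p^{2} = \left(- \frac{\sqrt{22}}{4}\right)^{2} = \frac{11}{8}$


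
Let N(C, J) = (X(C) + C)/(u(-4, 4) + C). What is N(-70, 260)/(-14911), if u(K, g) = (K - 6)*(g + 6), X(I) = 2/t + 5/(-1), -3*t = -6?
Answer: -1/34255 ≈ -2.9193e-5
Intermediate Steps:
t = 2 (t = -1/3*(-6) = 2)
X(I) = -4 (X(I) = 2/2 + 5/(-1) = 2*(1/2) + 5*(-1) = 1 - 5 = -4)
u(K, g) = (-6 + K)*(6 + g)
N(C, J) = (-4 + C)/(-100 + C) (N(C, J) = (-4 + C)/((-36 - 6*4 + 6*(-4) - 4*4) + C) = (-4 + C)/((-36 - 24 - 24 - 16) + C) = (-4 + C)/(-100 + C))
N(-70, 260)/(-14911) = ((-4 - 70)/(-100 - 70))/(-14911) = (-74/(-170))*(-1/14911) = -1/170*(-74)*(-1/14911) = (37/85)*(-1/14911) = -1/34255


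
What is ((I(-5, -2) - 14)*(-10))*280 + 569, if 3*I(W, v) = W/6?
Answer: 364921/9 ≈ 40547.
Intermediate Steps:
I(W, v) = W/18 (I(W, v) = (W/6)/3 = W/18)
((I(-5, -2) - 14)*(-10))*280 + 569 = (((1/18)*(-5) - 14)*(-10))*280 + 569 = ((-5/18 - 14)*(-10))*280 + 569 = -257/18*(-10)*280 + 569 = (1285/9)*280 + 569 = 359800/9 + 569 = 364921/9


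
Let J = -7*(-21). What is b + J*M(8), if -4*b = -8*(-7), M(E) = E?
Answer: 1162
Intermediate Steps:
b = -14 (b = -(-2)*(-7) = -¼*56 = -14)
J = 147
b + J*M(8) = -14 + 147*8 = -14 + 1176 = 1162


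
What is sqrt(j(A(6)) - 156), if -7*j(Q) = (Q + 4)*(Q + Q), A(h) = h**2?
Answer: 2*I*sqrt(6951)/7 ≈ 23.821*I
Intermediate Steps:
j(Q) = -2*Q*(4 + Q)/7 (j(Q) = -(Q + 4)*(Q + Q)/7 = -(4 + Q)*2*Q/7 = -2*Q*(4 + Q)/7)
sqrt(j(A(6)) - 156) = sqrt(-2/7*6**2*(4 + 6**2) - 156) = sqrt(-2/7*36*(4 + 36) - 156) = sqrt(-2/7*36*40 - 156) = sqrt(-2880/7 - 156) = sqrt(-3972/7) = 2*I*sqrt(6951)/7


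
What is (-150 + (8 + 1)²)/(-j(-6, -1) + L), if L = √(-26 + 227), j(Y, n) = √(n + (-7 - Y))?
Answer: -69/(√201 - I*√2) ≈ -4.8189 - 0.48069*I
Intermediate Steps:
j(Y, n) = √(-7 + n - Y)
L = √201 ≈ 14.177
(-150 + (8 + 1)²)/(-j(-6, -1) + L) = (-150 + (8 + 1)²)/(-√(-7 - 1 - 1*(-6)) + √201) = (-150 + 9²)/(-√(-7 - 1 + 6) + √201) = (-150 + 81)/(-√(-2) + √201) = -69/(-I*√2 + √201) = -69/(√201 - I*√2)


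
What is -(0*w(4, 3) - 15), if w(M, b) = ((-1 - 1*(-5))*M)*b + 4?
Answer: 15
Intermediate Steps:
w(M, b) = 4 + 4*M*b (w(M, b) = ((-1 + 5)*M)*b + 4 = (4*M)*b + 4 = 4*M*b + 4 = 4 + 4*M*b)
-(0*w(4, 3) - 15) = -(0*(4 + 4*4*3) - 15) = -(0*(4 + 48) - 15) = -(0*52 - 15) = -(0 - 15) = -1*(-15) = 15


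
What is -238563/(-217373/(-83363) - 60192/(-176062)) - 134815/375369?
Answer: -657161920140384800956/8124657583171659 ≈ -80885.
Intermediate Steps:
-238563/(-217373/(-83363) - 60192/(-176062)) - 134815/375369 = -238563/(-217373*(-1/83363) - 60192*(-1/176062)) - 134815*1/375369 = -238563/(217373/83363 + 30096/88031) - 134815/375369 = -238563/21644455411/7338528253 - 134815/375369 = -238563*7338528253/21644455411 - 134815/375369 = -1750701315620439/21644455411 - 134815/375369 = -657161920140384800956/8124657583171659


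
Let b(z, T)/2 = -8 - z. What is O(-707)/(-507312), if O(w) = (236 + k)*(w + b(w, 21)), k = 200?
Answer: -75319/126828 ≈ -0.59387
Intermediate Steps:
b(z, T) = -16 - 2*z (b(z, T) = 2*(-8 - z) = -16 - 2*z)
O(w) = -6976 - 436*w (O(w) = (236 + 200)*(w + (-16 - 2*w)) = 436*(-16 - w) = -6976 - 436*w)
O(-707)/(-507312) = (-6976 - 436*(-707))/(-507312) = (-6976 + 308252)*(-1/507312) = 301276*(-1/507312) = -75319/126828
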